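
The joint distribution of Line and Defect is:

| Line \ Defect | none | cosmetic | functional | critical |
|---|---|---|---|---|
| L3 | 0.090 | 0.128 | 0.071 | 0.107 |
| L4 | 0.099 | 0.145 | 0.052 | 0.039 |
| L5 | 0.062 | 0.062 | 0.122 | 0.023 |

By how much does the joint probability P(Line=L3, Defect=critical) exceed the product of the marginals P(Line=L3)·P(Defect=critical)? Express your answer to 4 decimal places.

P(Line=L3) = 0.090 + 0.128 + 0.071 + 0.107 = 0.396.
P(Defect=critical) = 0.107 + 0.039 + 0.023 = 0.169.
P(Line=L3, Defect=critical) − P(Line=L3)P(Defect=critical) = 0.107 − 0.396×0.169 = 0.0401.

0.0401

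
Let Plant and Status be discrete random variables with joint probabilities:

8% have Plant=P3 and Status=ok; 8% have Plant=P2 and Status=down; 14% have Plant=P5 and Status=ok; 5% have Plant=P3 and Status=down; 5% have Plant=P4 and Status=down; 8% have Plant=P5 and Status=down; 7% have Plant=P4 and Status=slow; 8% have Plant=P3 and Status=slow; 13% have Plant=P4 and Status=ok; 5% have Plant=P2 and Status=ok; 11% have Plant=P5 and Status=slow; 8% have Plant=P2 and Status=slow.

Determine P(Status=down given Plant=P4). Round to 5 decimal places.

P(Plant=P4) = 0.13 + 0.07 + 0.05 = 0.25.
P(Status=down | Plant=P4) = 0.05/0.25 = 0.20000.

0.20000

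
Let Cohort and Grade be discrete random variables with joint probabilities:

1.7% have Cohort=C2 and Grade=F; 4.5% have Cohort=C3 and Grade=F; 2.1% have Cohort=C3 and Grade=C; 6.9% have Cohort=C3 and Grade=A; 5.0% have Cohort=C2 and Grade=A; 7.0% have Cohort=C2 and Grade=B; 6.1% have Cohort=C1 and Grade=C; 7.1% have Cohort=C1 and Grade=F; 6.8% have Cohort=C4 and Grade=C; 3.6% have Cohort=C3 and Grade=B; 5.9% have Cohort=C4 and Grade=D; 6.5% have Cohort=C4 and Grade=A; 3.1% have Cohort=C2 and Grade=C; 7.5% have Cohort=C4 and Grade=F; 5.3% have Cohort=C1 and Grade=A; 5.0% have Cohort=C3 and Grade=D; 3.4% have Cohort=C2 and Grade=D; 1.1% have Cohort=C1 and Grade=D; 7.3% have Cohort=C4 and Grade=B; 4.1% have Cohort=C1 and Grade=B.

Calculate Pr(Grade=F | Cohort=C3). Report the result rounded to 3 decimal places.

P(Cohort=C3) = 0.069 + 0.036 + 0.021 + 0.050 + 0.045 = 0.221.
P(Grade=F | Cohort=C3) = 0.045/0.221 = 0.204.

0.204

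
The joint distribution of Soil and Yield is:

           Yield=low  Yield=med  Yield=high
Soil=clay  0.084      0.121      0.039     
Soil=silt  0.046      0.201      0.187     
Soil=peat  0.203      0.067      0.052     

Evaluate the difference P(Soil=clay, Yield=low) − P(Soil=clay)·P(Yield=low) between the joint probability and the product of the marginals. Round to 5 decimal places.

P(Soil=clay) = 0.084 + 0.121 + 0.039 = 0.244.
P(Yield=low) = 0.084 + 0.046 + 0.203 = 0.333.
P(Soil=clay, Yield=low) − P(Soil=clay)P(Yield=low) = 0.084 − 0.244×0.333 = 0.00275.

0.00275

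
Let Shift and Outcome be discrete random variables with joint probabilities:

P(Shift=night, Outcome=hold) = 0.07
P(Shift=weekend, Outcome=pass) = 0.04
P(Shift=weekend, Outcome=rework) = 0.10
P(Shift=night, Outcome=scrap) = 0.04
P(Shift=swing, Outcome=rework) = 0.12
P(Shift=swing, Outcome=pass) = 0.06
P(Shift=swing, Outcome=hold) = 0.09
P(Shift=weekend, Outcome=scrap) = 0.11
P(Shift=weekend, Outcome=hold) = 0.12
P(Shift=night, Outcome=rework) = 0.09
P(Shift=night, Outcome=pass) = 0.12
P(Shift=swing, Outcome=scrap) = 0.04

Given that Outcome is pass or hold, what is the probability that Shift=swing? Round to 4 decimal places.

P(Outcome=pass) = 0.06 + 0.12 + 0.04 = 0.22.
P(Outcome=hold) = 0.09 + 0.07 + 0.12 = 0.28.
P(Outcome ∈ {pass, hold}) = 0.22 + 0.28 = 0.50; P(Shift=swing, Outcome ∈ {pass, hold}) = 0.06 + 0.09 = 0.15.
P(Shift=swing | Outcome ∈ {pass, hold}) = 0.15/0.50 = 0.3000.

0.3000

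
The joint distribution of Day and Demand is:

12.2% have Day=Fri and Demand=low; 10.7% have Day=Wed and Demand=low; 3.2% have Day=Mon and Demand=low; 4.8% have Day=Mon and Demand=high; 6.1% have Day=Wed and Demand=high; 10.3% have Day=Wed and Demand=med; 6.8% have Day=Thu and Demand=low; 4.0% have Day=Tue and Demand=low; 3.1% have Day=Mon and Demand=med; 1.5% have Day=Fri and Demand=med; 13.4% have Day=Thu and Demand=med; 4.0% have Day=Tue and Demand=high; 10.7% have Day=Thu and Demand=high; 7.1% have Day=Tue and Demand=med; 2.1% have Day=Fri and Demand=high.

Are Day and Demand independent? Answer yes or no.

no

P(Day=Fri) = 0.158 and P(Demand=low) = 0.369, so their product is 0.05830, but P(Day=Fri, Demand=low) = 0.122. Since these differ, Day and Demand are not independent.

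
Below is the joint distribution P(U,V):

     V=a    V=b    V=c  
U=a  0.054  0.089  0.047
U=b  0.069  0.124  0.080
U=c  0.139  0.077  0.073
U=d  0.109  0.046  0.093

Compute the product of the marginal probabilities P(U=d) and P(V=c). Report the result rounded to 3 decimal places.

0.073

P(U=d) = 0.109 + 0.046 + 0.093 = 0.248.
P(V=c) = 0.047 + 0.080 + 0.073 + 0.093 = 0.293.
Product: 0.248 × 0.293 = 0.073.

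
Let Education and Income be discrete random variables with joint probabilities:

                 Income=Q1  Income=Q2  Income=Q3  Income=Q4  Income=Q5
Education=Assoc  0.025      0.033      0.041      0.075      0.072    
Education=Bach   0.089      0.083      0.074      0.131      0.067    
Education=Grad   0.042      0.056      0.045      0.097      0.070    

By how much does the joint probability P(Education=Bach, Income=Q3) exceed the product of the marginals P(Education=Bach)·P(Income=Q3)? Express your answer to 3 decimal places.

0.003

P(Education=Bach) = 0.089 + 0.083 + 0.074 + 0.131 + 0.067 = 0.444.
P(Income=Q3) = 0.041 + 0.074 + 0.045 = 0.160.
P(Education=Bach, Income=Q3) − P(Education=Bach)P(Income=Q3) = 0.074 − 0.444×0.160 = 0.003.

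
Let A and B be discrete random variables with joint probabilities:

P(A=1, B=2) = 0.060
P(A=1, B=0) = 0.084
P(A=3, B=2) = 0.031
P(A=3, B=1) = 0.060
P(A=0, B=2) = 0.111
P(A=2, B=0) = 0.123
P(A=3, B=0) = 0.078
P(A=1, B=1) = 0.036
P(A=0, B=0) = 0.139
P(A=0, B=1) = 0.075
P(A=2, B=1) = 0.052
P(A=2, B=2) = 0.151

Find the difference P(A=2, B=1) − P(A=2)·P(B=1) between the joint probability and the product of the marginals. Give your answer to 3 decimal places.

-0.021

P(A=2) = 0.123 + 0.052 + 0.151 = 0.326.
P(B=1) = 0.075 + 0.036 + 0.052 + 0.060 = 0.223.
P(A=2, B=1) − P(A=2)P(B=1) = 0.052 − 0.326×0.223 = -0.021.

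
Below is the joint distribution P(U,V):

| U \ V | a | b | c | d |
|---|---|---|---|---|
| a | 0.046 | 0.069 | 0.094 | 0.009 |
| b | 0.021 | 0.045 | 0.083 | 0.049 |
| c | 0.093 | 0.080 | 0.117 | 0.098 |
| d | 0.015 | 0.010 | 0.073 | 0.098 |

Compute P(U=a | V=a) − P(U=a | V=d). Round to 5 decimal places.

0.22742

P(V=a) = 0.046 + 0.021 + 0.093 + 0.015 = 0.175; P(U=a | V=a) = 0.046/0.175 = 0.262857.
P(V=d) = 0.009 + 0.049 + 0.098 + 0.098 = 0.254; P(U=a | V=d) = 0.009/0.254 = 0.035433.
Difference = 0.22742.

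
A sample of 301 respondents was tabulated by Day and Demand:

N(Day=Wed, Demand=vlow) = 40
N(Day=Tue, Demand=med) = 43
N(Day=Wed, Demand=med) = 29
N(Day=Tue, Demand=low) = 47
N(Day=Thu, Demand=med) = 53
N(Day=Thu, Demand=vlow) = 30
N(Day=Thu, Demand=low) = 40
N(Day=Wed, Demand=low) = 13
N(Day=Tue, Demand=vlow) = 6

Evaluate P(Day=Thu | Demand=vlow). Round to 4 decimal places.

Total with Demand=vlow: 6 + 40 + 30 = 76.
P(Day=Thu | Demand=vlow) = 30/76 = 0.3947.

0.3947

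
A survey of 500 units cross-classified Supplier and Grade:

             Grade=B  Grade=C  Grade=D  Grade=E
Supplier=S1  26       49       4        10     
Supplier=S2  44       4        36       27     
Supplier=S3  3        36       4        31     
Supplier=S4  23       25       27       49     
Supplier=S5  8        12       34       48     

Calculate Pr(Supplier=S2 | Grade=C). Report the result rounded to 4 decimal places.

0.0317

Total with Grade=C: 49 + 4 + 36 + 25 + 12 = 126.
P(Supplier=S2 | Grade=C) = 4/126 = 0.0317.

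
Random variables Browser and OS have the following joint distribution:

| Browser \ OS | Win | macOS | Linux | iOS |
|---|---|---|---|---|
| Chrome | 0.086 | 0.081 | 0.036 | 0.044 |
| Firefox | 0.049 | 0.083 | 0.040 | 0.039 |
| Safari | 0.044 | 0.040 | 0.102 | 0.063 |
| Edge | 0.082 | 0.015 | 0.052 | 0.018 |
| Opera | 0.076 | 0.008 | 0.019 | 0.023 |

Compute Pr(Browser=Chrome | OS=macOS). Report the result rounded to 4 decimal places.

P(OS=macOS) = 0.081 + 0.083 + 0.040 + 0.015 + 0.008 = 0.227.
P(Browser=Chrome | OS=macOS) = 0.081/0.227 = 0.3568.

0.3568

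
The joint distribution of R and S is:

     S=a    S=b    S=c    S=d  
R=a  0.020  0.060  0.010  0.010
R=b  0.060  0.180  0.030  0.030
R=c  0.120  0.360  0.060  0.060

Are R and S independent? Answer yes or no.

yes

Every cell satisfies P(R,S) = P(R)·P(S). For instance P(R=b) = 0.300, P(S=d) = 0.100, and 0.300×0.100 = 0.030 matches the joint entry. So R and S are independent.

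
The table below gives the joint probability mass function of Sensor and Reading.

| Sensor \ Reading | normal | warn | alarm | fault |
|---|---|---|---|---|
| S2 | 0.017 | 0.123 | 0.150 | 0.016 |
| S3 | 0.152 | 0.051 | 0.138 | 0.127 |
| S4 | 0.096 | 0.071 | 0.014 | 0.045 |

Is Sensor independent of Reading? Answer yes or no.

P(Sensor=S2) = 0.306 and P(Reading=normal) = 0.265, so their product is 0.08109, but P(Sensor=S2, Reading=normal) = 0.017. Since these differ, Sensor and Reading are not independent.

no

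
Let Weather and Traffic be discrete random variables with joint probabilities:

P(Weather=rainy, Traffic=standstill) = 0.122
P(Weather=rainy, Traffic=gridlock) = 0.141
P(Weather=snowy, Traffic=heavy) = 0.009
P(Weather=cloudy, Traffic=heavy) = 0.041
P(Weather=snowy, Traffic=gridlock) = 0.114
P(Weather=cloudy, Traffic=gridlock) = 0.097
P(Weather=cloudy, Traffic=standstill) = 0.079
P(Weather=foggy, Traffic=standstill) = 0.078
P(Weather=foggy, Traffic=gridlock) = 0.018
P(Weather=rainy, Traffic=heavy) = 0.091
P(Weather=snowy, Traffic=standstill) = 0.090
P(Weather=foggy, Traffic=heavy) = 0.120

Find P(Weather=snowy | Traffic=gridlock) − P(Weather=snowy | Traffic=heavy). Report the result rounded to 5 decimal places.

P(Traffic=gridlock) = 0.097 + 0.141 + 0.114 + 0.018 = 0.370; P(Weather=snowy | Traffic=gridlock) = 0.114/0.370 = 0.308108.
P(Traffic=heavy) = 0.041 + 0.091 + 0.009 + 0.120 = 0.261; P(Weather=snowy | Traffic=heavy) = 0.009/0.261 = 0.034483.
Difference = 0.27363.

0.27363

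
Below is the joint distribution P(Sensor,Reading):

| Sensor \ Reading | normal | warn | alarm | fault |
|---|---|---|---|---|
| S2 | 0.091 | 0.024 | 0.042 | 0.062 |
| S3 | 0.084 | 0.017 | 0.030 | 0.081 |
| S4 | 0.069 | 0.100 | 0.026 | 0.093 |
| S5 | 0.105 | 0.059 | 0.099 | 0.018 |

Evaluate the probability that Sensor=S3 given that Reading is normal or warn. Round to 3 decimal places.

P(Reading=normal) = 0.091 + 0.084 + 0.069 + 0.105 = 0.349.
P(Reading=warn) = 0.024 + 0.017 + 0.100 + 0.059 = 0.200.
P(Reading ∈ {normal, warn}) = 0.349 + 0.200 = 0.549; P(Sensor=S3, Reading ∈ {normal, warn}) = 0.084 + 0.017 = 0.101.
P(Sensor=S3 | Reading ∈ {normal, warn}) = 0.101/0.549 = 0.184.

0.184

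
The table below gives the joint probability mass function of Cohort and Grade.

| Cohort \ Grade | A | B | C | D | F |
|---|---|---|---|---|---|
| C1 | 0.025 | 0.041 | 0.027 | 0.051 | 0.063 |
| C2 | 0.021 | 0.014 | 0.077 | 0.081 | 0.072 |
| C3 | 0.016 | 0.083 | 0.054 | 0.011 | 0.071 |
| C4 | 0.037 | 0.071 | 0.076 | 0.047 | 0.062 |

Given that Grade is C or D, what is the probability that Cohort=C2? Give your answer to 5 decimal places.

P(Grade=C) = 0.027 + 0.077 + 0.054 + 0.076 = 0.234.
P(Grade=D) = 0.051 + 0.081 + 0.011 + 0.047 = 0.190.
P(Grade ∈ {C, D}) = 0.234 + 0.190 = 0.424; P(Cohort=C2, Grade ∈ {C, D}) = 0.077 + 0.081 = 0.158.
P(Cohort=C2 | Grade ∈ {C, D}) = 0.158/0.424 = 0.37264.

0.37264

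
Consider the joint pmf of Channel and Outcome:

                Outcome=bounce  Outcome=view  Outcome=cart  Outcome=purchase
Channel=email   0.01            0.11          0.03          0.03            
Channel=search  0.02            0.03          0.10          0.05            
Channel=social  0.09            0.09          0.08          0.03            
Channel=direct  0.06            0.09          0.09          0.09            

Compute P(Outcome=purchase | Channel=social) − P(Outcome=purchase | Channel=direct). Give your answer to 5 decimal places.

-0.16928

P(Channel=social) = 0.09 + 0.09 + 0.08 + 0.03 = 0.29; P(Outcome=purchase | Channel=social) = 0.03/0.29 = 0.103448.
P(Channel=direct) = 0.06 + 0.09 + 0.09 + 0.09 = 0.33; P(Outcome=purchase | Channel=direct) = 0.09/0.33 = 0.272727.
Difference = -0.16928.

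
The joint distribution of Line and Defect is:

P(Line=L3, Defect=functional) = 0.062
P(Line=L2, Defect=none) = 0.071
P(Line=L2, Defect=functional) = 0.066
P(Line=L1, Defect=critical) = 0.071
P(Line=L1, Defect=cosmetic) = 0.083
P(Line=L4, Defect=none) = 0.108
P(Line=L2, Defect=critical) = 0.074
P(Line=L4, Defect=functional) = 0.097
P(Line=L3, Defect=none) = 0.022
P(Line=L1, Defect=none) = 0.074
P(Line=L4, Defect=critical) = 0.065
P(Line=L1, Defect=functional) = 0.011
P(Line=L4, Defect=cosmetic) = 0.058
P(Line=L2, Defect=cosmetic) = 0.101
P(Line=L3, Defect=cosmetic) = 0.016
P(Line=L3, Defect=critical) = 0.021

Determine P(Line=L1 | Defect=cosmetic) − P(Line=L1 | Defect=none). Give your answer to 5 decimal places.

0.05261

P(Defect=cosmetic) = 0.083 + 0.101 + 0.016 + 0.058 = 0.258; P(Line=L1 | Defect=cosmetic) = 0.083/0.258 = 0.321705.
P(Defect=none) = 0.074 + 0.071 + 0.022 + 0.108 = 0.275; P(Line=L1 | Defect=none) = 0.074/0.275 = 0.269091.
Difference = 0.05261.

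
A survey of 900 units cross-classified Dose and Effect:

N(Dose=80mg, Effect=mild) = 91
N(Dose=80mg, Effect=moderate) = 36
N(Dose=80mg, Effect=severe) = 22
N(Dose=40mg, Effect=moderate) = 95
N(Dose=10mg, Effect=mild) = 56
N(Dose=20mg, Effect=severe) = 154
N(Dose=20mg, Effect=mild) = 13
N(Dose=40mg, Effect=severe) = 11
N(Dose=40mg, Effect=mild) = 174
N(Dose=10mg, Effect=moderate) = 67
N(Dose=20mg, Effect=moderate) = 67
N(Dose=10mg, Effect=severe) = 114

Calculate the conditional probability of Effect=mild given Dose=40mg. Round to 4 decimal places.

Total with Dose=40mg: 174 + 95 + 11 = 280.
P(Effect=mild | Dose=40mg) = 174/280 = 0.6214.

0.6214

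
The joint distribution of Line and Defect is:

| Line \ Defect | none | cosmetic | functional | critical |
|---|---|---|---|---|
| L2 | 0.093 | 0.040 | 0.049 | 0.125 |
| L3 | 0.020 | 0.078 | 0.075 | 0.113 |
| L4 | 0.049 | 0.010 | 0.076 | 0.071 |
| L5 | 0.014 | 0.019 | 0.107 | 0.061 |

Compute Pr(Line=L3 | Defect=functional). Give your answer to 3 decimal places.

0.244

P(Defect=functional) = 0.049 + 0.075 + 0.076 + 0.107 = 0.307.
P(Line=L3 | Defect=functional) = 0.075/0.307 = 0.244.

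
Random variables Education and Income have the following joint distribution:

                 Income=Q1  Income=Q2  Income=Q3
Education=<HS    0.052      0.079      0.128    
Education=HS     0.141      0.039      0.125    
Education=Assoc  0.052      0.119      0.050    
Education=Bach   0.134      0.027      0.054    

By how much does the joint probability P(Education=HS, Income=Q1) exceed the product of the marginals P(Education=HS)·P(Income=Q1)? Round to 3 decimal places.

0.025

P(Education=HS) = 0.141 + 0.039 + 0.125 = 0.305.
P(Income=Q1) = 0.052 + 0.141 + 0.052 + 0.134 = 0.379.
P(Education=HS, Income=Q1) − P(Education=HS)P(Income=Q1) = 0.141 − 0.305×0.379 = 0.025.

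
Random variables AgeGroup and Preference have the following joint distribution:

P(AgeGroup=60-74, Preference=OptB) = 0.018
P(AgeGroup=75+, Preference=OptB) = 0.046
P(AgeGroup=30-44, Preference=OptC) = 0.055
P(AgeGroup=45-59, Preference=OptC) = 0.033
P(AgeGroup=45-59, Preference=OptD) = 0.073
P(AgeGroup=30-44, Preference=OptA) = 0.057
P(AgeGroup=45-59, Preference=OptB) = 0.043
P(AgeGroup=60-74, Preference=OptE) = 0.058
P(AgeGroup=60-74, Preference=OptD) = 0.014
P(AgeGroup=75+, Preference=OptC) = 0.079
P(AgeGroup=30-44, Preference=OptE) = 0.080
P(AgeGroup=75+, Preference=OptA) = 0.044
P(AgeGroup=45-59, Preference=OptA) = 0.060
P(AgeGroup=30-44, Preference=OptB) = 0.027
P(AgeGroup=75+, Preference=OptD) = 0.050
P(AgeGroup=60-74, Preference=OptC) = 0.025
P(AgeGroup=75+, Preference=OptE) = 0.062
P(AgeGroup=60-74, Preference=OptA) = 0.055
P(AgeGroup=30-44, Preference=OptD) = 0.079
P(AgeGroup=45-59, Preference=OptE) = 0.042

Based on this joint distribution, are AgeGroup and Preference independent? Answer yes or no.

P(AgeGroup=75+) = 0.281 and P(Preference=OptC) = 0.192, so their product is 0.05395, but P(AgeGroup=75+, Preference=OptC) = 0.079. Since these differ, AgeGroup and Preference are not independent.

no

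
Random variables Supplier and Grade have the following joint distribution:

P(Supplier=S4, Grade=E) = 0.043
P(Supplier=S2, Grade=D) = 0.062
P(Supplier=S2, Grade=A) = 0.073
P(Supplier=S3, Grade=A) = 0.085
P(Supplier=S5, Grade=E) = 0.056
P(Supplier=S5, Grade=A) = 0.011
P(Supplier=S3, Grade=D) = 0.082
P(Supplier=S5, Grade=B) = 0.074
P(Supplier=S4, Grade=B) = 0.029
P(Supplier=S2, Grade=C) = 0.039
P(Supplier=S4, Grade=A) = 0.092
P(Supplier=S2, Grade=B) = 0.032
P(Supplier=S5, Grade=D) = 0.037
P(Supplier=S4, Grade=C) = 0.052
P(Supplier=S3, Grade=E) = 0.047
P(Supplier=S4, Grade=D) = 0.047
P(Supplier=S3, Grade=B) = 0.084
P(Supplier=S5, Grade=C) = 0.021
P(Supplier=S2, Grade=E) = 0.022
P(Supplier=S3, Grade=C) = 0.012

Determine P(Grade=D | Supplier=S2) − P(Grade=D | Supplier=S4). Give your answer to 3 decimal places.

P(Supplier=S2) = 0.073 + 0.032 + 0.039 + 0.062 + 0.022 = 0.228; P(Grade=D | Supplier=S2) = 0.062/0.228 = 0.2719.
P(Supplier=S4) = 0.092 + 0.029 + 0.052 + 0.047 + 0.043 = 0.263; P(Grade=D | Supplier=S4) = 0.047/0.263 = 0.1787.
Difference = 0.093.

0.093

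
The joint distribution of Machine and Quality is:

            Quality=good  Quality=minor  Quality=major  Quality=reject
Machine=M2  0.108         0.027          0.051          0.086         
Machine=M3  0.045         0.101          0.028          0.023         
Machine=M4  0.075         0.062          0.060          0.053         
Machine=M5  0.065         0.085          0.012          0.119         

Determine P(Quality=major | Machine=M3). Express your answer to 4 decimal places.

0.1421

P(Machine=M3) = 0.045 + 0.101 + 0.028 + 0.023 = 0.197.
P(Quality=major | Machine=M3) = 0.028/0.197 = 0.1421.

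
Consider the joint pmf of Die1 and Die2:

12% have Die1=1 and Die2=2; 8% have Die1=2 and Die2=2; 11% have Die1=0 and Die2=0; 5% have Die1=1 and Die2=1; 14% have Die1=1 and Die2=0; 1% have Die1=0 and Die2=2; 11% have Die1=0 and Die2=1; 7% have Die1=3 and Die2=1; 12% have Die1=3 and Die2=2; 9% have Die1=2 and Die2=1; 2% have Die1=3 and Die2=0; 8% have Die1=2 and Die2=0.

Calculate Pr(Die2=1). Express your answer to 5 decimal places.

P(Die2=1) = 0.11 + 0.05 + 0.09 + 0.07 = 0.32.

0.32000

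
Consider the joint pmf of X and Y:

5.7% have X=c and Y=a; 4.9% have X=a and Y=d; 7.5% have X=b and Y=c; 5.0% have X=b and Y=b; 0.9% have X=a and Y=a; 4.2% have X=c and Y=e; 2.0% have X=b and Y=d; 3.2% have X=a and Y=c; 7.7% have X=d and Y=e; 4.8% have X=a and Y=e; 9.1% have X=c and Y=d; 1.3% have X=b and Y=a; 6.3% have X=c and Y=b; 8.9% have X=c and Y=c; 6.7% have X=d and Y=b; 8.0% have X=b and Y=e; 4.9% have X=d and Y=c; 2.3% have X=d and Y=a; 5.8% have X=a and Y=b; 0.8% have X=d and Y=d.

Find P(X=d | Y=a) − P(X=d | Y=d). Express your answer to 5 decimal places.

P(Y=a) = 0.009 + 0.013 + 0.057 + 0.023 = 0.102; P(X=d | Y=a) = 0.023/0.102 = 0.225490.
P(Y=d) = 0.049 + 0.020 + 0.091 + 0.008 = 0.168; P(X=d | Y=d) = 0.008/0.168 = 0.047619.
Difference = 0.17787.

0.17787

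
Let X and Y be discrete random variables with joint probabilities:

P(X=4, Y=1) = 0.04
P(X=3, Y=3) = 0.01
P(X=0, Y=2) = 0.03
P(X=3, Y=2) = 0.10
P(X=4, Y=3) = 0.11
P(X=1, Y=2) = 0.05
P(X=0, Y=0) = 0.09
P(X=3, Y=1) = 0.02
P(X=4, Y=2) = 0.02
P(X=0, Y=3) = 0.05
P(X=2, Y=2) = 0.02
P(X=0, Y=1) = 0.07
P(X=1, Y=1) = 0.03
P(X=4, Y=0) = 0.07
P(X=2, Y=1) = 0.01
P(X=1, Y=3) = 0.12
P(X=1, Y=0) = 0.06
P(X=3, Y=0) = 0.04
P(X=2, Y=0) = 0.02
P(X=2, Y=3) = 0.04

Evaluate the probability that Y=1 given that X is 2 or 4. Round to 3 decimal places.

0.152

P(X=2) = 0.02 + 0.01 + 0.02 + 0.04 = 0.09.
P(X=4) = 0.07 + 0.04 + 0.02 + 0.11 = 0.24.
P(X ∈ {2, 4}) = 0.09 + 0.24 = 0.33; P(Y=1, X ∈ {2, 4}) = 0.01 + 0.04 = 0.05.
P(Y=1 | X ∈ {2, 4}) = 0.05/0.33 = 0.152.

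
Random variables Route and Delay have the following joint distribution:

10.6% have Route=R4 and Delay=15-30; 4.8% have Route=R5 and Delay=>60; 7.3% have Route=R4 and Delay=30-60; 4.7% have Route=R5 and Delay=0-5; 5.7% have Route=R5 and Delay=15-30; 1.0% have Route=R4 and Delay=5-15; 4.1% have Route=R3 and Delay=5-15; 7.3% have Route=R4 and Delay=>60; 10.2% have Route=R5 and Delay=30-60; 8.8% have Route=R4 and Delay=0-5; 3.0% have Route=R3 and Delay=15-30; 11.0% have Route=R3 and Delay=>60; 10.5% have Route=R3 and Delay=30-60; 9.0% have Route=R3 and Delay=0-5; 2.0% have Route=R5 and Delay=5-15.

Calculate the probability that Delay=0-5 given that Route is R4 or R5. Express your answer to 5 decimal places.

P(Route=R4) = 0.088 + 0.010 + 0.106 + 0.073 + 0.073 = 0.350.
P(Route=R5) = 0.047 + 0.020 + 0.057 + 0.102 + 0.048 = 0.274.
P(Route ∈ {R4, R5}) = 0.350 + 0.274 = 0.624; P(Delay=0-5, Route ∈ {R4, R5}) = 0.088 + 0.047 = 0.135.
P(Delay=0-5 | Route ∈ {R4, R5}) = 0.135/0.624 = 0.21635.

0.21635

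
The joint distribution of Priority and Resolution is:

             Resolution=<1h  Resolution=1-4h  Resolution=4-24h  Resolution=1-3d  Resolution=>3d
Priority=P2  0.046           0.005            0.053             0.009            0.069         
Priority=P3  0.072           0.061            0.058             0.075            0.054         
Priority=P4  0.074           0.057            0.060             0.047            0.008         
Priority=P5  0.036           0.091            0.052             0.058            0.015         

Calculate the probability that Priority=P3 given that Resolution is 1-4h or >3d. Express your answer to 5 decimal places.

P(Resolution=1-4h) = 0.005 + 0.061 + 0.057 + 0.091 = 0.214.
P(Resolution=>3d) = 0.069 + 0.054 + 0.008 + 0.015 = 0.146.
P(Resolution ∈ {1-4h, >3d}) = 0.214 + 0.146 = 0.360; P(Priority=P3, Resolution ∈ {1-4h, >3d}) = 0.061 + 0.054 = 0.115.
P(Priority=P3 | Resolution ∈ {1-4h, >3d}) = 0.115/0.360 = 0.31944.

0.31944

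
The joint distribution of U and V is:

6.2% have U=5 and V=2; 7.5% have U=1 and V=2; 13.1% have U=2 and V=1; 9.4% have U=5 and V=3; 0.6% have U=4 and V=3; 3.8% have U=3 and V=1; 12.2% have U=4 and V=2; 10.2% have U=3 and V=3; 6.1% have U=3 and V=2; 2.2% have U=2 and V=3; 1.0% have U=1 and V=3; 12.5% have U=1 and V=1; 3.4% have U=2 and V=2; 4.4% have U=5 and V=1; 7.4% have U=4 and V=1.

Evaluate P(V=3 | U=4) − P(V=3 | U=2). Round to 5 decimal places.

P(U=4) = 0.074 + 0.122 + 0.006 = 0.202; P(V=3 | U=4) = 0.006/0.202 = 0.029703.
P(U=2) = 0.131 + 0.034 + 0.022 = 0.187; P(V=3 | U=2) = 0.022/0.187 = 0.117647.
Difference = -0.08794.

-0.08794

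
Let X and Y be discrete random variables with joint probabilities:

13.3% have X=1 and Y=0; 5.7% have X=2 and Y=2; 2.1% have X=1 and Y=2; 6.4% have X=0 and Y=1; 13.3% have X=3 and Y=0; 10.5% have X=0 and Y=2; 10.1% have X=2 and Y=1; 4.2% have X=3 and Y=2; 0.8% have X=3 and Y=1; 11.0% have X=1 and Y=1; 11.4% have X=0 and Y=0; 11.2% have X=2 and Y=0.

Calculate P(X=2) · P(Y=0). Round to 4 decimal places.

P(X=2) = 0.112 + 0.101 + 0.057 = 0.270.
P(Y=0) = 0.114 + 0.133 + 0.112 + 0.133 = 0.492.
Product: 0.270 × 0.492 = 0.1328.

0.1328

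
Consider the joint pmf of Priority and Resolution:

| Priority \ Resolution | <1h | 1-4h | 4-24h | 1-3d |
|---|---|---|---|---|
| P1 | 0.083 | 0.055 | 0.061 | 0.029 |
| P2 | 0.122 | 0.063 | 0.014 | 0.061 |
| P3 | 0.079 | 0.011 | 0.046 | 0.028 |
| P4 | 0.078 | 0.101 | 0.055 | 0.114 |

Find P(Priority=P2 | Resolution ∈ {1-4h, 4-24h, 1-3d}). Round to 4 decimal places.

0.2163

P(Resolution=1-4h) = 0.055 + 0.063 + 0.011 + 0.101 = 0.230.
P(Resolution=4-24h) = 0.061 + 0.014 + 0.046 + 0.055 = 0.176.
P(Resolution=1-3d) = 0.029 + 0.061 + 0.028 + 0.114 = 0.232.
P(Resolution ∈ {1-4h, 4-24h, 1-3d}) = 0.230 + 0.176 + 0.232 = 0.638; P(Priority=P2, Resolution ∈ {1-4h, 4-24h, 1-3d}) = 0.063 + 0.014 + 0.061 = 0.138.
P(Priority=P2 | Resolution ∈ {1-4h, 4-24h, 1-3d}) = 0.138/0.638 = 0.2163.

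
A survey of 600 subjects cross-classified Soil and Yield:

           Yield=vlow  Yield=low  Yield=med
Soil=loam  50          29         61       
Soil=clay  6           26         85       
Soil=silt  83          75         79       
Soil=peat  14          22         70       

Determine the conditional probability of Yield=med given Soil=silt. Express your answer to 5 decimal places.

Total with Soil=silt: 83 + 75 + 79 = 237.
P(Yield=med | Soil=silt) = 79/237 = 0.33333.

0.33333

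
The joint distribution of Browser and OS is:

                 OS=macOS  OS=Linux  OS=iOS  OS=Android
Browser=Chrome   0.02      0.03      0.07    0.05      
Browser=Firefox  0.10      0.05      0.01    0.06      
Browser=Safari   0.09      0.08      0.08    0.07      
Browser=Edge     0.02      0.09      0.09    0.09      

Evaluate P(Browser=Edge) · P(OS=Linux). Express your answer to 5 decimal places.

P(Browser=Edge) = 0.02 + 0.09 + 0.09 + 0.09 = 0.29.
P(OS=Linux) = 0.03 + 0.05 + 0.08 + 0.09 = 0.25.
Product: 0.29 × 0.25 = 0.07250.

0.07250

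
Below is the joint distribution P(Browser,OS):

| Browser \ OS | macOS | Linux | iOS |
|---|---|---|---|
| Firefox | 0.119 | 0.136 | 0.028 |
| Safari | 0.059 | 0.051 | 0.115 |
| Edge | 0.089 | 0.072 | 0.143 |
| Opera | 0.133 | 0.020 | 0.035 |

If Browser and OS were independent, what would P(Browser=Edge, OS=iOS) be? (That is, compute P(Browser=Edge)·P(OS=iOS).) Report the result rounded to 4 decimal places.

P(Browser=Edge) = 0.089 + 0.072 + 0.143 = 0.304.
P(OS=iOS) = 0.028 + 0.115 + 0.143 + 0.035 = 0.321.
Product: 0.304 × 0.321 = 0.0976.

0.0976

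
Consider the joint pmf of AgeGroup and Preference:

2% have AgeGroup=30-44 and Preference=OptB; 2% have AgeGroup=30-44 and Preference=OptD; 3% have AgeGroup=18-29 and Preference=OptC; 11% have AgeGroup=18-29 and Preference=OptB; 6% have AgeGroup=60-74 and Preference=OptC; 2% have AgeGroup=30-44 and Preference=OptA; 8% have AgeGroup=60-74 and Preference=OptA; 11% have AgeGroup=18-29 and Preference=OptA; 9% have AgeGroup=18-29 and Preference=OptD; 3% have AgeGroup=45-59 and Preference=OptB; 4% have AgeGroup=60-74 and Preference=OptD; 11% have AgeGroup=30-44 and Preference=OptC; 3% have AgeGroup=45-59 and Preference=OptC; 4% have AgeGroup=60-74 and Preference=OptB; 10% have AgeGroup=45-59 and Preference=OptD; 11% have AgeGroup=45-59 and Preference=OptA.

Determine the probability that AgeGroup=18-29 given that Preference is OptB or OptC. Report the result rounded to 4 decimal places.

0.3256

P(Preference=OptB) = 0.11 + 0.02 + 0.03 + 0.04 = 0.20.
P(Preference=OptC) = 0.03 + 0.11 + 0.03 + 0.06 = 0.23.
P(Preference ∈ {OptB, OptC}) = 0.20 + 0.23 = 0.43; P(AgeGroup=18-29, Preference ∈ {OptB, OptC}) = 0.11 + 0.03 = 0.14.
P(AgeGroup=18-29 | Preference ∈ {OptB, OptC}) = 0.14/0.43 = 0.3256.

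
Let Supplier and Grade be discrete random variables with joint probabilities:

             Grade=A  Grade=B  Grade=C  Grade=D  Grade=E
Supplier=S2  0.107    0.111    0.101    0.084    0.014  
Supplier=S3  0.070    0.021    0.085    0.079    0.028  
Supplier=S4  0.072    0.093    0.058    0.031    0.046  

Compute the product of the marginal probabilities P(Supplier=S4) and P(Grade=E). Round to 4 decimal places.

P(Supplier=S4) = 0.072 + 0.093 + 0.058 + 0.031 + 0.046 = 0.300.
P(Grade=E) = 0.014 + 0.028 + 0.046 = 0.088.
Product: 0.300 × 0.088 = 0.0264.

0.0264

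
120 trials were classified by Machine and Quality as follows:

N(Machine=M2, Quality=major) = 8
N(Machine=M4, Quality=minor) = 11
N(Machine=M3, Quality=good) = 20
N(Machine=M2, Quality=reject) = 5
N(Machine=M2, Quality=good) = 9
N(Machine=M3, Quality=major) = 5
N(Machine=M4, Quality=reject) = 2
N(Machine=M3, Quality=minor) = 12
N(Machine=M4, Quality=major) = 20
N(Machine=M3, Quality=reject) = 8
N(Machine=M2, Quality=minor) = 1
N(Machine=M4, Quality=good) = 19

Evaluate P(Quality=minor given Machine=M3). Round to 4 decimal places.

Total with Machine=M3: 20 + 12 + 5 + 8 = 45.
P(Quality=minor | Machine=M3) = 12/45 = 0.2667.

0.2667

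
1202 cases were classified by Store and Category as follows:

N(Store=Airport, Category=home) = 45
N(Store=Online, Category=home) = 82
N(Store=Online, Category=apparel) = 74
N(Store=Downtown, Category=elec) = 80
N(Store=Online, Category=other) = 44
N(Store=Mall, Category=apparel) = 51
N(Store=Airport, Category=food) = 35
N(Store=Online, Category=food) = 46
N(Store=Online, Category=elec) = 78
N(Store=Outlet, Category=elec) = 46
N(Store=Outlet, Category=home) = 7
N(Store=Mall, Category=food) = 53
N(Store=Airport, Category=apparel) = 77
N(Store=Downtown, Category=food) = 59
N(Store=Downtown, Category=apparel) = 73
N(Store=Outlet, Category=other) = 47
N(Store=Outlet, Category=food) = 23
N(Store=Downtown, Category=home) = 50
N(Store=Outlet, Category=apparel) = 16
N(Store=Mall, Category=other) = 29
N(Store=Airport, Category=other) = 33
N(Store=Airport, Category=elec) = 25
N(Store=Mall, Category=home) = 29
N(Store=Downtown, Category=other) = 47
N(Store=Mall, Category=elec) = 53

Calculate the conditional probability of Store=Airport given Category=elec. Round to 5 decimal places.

Total with Category=elec: 80 + 53 + 25 + 46 + 78 = 282.
P(Store=Airport | Category=elec) = 25/282 = 0.08865.

0.08865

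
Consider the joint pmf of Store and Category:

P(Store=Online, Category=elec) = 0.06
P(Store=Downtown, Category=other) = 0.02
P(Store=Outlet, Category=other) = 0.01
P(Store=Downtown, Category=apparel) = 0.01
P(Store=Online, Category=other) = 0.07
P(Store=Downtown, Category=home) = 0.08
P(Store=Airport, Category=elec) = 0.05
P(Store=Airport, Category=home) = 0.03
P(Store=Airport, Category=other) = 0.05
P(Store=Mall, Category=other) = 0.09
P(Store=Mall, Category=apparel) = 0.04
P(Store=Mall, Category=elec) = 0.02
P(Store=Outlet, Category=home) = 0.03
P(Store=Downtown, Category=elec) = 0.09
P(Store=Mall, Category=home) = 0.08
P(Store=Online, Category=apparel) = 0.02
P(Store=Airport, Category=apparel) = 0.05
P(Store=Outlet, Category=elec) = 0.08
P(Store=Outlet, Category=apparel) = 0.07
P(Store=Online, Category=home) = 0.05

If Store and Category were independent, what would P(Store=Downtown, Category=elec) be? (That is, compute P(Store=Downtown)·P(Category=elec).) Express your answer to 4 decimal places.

P(Store=Downtown) = 0.01 + 0.09 + 0.08 + 0.02 = 0.20.
P(Category=elec) = 0.09 + 0.02 + 0.05 + 0.08 + 0.06 = 0.30.
Product: 0.20 × 0.30 = 0.0600.

0.0600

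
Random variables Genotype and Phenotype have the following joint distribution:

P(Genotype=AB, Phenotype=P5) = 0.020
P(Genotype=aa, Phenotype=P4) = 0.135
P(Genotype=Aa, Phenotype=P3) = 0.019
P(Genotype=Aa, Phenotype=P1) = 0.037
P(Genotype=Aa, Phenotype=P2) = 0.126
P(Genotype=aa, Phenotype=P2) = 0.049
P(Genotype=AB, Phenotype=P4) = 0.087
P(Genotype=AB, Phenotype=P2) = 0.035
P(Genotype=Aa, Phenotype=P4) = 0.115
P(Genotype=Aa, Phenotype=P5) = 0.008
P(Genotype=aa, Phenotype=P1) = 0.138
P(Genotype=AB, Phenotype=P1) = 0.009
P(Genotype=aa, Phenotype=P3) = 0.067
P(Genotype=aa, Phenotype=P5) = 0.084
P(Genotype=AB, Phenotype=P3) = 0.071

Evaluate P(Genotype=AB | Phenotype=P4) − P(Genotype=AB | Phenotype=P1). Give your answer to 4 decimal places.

0.2092

P(Phenotype=P4) = 0.115 + 0.135 + 0.087 = 0.337; P(Genotype=AB | Phenotype=P4) = 0.087/0.337 = 0.25816.
P(Phenotype=P1) = 0.037 + 0.138 + 0.009 = 0.184; P(Genotype=AB | Phenotype=P1) = 0.009/0.184 = 0.04891.
Difference = 0.2092.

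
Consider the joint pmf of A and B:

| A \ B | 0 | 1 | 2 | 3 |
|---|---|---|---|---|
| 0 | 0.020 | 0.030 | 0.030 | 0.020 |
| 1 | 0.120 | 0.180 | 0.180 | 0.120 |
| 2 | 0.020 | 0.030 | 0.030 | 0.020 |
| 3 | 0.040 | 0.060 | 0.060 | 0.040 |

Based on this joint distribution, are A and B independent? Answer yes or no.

Every cell satisfies P(A,B) = P(A)·P(B). For instance P(A=1) = 0.600, P(B=3) = 0.200, and 0.600×0.200 = 0.120 matches the joint entry. So A and B are independent.

yes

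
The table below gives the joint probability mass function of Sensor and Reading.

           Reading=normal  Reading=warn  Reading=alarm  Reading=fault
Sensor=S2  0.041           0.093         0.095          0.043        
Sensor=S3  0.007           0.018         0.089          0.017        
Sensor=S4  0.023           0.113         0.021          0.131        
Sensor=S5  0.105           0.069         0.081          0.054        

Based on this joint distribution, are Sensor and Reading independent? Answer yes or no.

P(Sensor=S4) = 0.288 and P(Reading=alarm) = 0.286, so their product is 0.08237, but P(Sensor=S4, Reading=alarm) = 0.021. Since these differ, Sensor and Reading are not independent.

no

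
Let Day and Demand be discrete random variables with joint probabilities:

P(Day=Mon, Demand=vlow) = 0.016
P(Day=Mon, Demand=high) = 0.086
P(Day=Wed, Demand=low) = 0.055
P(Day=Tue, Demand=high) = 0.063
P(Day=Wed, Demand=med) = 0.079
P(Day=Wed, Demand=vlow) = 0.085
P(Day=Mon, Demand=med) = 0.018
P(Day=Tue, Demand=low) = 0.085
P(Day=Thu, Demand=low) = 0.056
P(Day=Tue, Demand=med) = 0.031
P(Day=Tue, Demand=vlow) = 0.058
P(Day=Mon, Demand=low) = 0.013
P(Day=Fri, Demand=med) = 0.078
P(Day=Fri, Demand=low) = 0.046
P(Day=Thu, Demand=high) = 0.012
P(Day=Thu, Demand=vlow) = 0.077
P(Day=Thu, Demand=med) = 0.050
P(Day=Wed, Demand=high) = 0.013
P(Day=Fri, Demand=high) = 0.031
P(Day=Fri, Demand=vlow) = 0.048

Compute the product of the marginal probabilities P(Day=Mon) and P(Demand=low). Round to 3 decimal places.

0.034

P(Day=Mon) = 0.016 + 0.013 + 0.018 + 0.086 = 0.133.
P(Demand=low) = 0.013 + 0.085 + 0.055 + 0.056 + 0.046 = 0.255.
Product: 0.133 × 0.255 = 0.034.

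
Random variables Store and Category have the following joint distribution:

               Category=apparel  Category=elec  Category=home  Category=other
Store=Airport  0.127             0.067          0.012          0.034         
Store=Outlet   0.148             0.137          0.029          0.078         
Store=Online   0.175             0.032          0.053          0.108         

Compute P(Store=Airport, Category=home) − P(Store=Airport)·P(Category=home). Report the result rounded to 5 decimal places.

P(Store=Airport) = 0.127 + 0.067 + 0.012 + 0.034 = 0.240.
P(Category=home) = 0.012 + 0.029 + 0.053 = 0.094.
P(Store=Airport, Category=home) − P(Store=Airport)P(Category=home) = 0.012 − 0.240×0.094 = -0.01056.

-0.01056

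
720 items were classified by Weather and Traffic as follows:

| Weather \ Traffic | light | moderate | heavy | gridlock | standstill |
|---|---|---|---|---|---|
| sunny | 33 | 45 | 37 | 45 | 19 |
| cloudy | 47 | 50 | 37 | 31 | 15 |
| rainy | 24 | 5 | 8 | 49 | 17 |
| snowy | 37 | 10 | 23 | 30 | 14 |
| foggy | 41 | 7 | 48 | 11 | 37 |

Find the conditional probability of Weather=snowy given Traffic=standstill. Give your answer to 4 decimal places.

Total with Traffic=standstill: 19 + 15 + 17 + 14 + 37 = 102.
P(Weather=snowy | Traffic=standstill) = 14/102 = 0.1373.

0.1373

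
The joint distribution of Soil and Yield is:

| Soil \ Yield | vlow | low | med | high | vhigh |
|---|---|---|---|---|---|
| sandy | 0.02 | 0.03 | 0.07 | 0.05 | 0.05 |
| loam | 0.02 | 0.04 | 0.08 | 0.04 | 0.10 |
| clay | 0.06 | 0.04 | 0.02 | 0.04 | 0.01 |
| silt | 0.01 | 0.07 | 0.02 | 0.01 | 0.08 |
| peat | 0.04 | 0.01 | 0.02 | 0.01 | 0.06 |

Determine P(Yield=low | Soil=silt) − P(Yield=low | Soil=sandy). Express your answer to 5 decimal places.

P(Soil=silt) = 0.01 + 0.07 + 0.02 + 0.01 + 0.08 = 0.19; P(Yield=low | Soil=silt) = 0.07/0.19 = 0.368421.
P(Soil=sandy) = 0.02 + 0.03 + 0.07 + 0.05 + 0.05 = 0.22; P(Yield=low | Soil=sandy) = 0.03/0.22 = 0.136364.
Difference = 0.23206.

0.23206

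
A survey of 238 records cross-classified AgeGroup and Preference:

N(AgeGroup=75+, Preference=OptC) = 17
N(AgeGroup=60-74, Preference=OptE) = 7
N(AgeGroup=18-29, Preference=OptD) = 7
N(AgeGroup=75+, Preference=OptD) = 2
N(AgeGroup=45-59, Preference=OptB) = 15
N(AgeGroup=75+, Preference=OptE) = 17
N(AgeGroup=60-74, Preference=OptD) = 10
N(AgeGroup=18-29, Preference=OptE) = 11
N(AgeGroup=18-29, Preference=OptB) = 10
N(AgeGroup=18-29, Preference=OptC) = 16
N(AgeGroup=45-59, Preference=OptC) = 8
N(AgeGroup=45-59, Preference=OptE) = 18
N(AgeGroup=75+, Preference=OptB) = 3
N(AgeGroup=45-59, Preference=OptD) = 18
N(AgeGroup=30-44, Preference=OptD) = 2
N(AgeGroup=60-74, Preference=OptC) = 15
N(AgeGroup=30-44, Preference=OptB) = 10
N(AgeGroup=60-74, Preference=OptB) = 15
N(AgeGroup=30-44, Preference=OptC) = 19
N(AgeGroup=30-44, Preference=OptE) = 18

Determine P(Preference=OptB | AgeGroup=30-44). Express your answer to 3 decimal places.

Total with AgeGroup=30-44: 10 + 19 + 2 + 18 = 49.
P(Preference=OptB | AgeGroup=30-44) = 10/49 = 0.204.

0.204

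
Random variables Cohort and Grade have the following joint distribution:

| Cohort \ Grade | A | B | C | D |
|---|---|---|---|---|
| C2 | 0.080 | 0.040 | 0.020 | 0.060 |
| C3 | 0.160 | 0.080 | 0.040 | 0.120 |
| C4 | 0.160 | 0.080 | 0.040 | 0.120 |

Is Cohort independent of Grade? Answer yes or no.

yes

Every cell satisfies P(Cohort,Grade) = P(Cohort)·P(Grade). For instance P(Cohort=C4) = 0.400, P(Grade=D) = 0.300, and 0.400×0.300 = 0.120 matches the joint entry. So Cohort and Grade are independent.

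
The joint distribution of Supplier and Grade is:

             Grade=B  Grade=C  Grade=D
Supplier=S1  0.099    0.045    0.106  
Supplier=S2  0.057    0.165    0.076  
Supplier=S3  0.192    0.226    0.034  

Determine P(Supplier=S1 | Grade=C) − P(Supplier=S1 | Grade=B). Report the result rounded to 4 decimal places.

-0.1813

P(Grade=C) = 0.045 + 0.165 + 0.226 = 0.436; P(Supplier=S1 | Grade=C) = 0.045/0.436 = 0.10321.
P(Grade=B) = 0.099 + 0.057 + 0.192 = 0.348; P(Supplier=S1 | Grade=B) = 0.099/0.348 = 0.28448.
Difference = -0.1813.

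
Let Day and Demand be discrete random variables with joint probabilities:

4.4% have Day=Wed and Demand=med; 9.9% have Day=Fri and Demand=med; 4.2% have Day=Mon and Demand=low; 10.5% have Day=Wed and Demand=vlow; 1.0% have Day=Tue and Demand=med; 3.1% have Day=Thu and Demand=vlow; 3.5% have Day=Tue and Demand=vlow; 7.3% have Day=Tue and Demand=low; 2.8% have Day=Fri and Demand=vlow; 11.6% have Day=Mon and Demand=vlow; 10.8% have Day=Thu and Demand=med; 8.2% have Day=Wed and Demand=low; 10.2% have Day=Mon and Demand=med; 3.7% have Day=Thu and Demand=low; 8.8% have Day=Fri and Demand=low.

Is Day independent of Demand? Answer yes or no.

P(Day=Thu) = 0.176 and P(Demand=med) = 0.363, so their product is 0.06389, but P(Day=Thu, Demand=med) = 0.108. Since these differ, Day and Demand are not independent.

no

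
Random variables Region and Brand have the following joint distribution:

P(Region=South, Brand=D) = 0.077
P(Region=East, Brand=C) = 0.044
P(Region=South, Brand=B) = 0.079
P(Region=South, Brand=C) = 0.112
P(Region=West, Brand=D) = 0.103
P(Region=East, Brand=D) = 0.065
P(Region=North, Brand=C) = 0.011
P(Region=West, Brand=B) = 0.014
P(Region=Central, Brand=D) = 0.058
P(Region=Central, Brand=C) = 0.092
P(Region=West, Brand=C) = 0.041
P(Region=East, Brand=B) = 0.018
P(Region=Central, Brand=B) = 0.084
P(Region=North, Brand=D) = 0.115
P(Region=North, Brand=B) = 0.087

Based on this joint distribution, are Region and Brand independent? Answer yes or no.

no

P(Region=North) = 0.213 and P(Brand=C) = 0.300, so their product is 0.06390, but P(Region=North, Brand=C) = 0.011. Since these differ, Region and Brand are not independent.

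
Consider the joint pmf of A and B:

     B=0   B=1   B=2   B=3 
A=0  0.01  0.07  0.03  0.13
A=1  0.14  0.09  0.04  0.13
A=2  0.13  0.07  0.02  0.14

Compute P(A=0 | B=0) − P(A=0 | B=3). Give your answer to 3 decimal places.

-0.289

P(B=0) = 0.01 + 0.14 + 0.13 = 0.28; P(A=0 | B=0) = 0.01/0.28 = 0.0357.
P(B=3) = 0.13 + 0.13 + 0.14 = 0.40; P(A=0 | B=3) = 0.13/0.40 = 0.3250.
Difference = -0.289.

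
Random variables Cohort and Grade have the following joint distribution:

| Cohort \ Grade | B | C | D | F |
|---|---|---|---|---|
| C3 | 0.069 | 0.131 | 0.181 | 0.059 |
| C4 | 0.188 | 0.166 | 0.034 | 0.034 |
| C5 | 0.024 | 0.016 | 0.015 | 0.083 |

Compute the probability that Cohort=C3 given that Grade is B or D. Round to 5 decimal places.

0.48924

P(Grade=B) = 0.069 + 0.188 + 0.024 = 0.281.
P(Grade=D) = 0.181 + 0.034 + 0.015 = 0.230.
P(Grade ∈ {B, D}) = 0.281 + 0.230 = 0.511; P(Cohort=C3, Grade ∈ {B, D}) = 0.069 + 0.181 = 0.250.
P(Cohort=C3 | Grade ∈ {B, D}) = 0.250/0.511 = 0.48924.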